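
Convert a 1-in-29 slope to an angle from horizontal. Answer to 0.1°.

tan θ = 1/29 = 0.0345
θ = arctan(0.0345) = 1.97°

2.0°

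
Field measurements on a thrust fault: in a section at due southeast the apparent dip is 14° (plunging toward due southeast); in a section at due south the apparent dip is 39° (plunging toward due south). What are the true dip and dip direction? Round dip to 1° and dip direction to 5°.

true dip 43°, dip direction 210°

Each apparent-dip line lies in the plane. As unit vectors (x east, y north, z up), v₁ plunges 14°→due southeast and v₂ plunges 39°→due south.
Cross product v₁ × v₂ gives the pole to the plane: n ∝ (-0.244, -0.432, 0.533).
tan δ = √(n_x²+n_y²)/n_z = 0.496/0.533, so δ = 42.9°.
The horizontal component of n points toward azimuth atan2(n_x, n_y) = 209°, the dip direction.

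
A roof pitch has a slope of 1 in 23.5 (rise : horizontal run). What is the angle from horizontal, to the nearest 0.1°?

tan θ = 1/23.5 = 0.0426
θ = arctan(0.0426) = 2.44°

2.4°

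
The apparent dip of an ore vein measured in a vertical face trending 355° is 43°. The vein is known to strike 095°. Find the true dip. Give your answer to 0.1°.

The section is 80° from the strike.
tan(true dip) = tan 43° / sin 80° = 0.9469
true dip = arctan 0.9469 = 43.44°

43.4°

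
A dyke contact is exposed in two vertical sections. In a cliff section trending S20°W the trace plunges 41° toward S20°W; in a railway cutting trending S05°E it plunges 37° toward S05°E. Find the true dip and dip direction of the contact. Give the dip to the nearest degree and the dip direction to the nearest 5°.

Represent each trace as a vector plunging at its apparent dip toward its trend (east-north-up frame): v₁ = (-0.258, -0.709, -0.656), v₂ = (0.070, -0.796, -0.602).
Cross product v₁ × v₂ gives the pole to the plane: n ∝ (-0.095, -0.201, 0.255).
True dip = arccos(n_z / |n|) = arccos(0.7533) = 41.1°.
Dip direction = azimuth of (n_x, n_y) = atan2(-0.095, -0.201) = 205°.

true dip 41°, dip direction 205°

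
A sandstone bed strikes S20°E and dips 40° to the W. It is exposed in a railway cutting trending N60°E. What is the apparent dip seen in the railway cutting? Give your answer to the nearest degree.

40°

Angle between strike (S20°E) and section (N60°E): β = 80°.
tan(apparent dip) = tan 40° · sin 80° = 0.8264
apparent dip = arctan 0.8264 = 39.57°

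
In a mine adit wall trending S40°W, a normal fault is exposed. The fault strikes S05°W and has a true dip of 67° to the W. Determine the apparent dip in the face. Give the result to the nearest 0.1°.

53.5°

The strike is S05°W and the section trends S40°W; the acute angle between them is β = 35°.
tan(apparent dip) = tan 67° · sin 35° = 1.3513
apparent dip = arctan 1.3513 = 53.50°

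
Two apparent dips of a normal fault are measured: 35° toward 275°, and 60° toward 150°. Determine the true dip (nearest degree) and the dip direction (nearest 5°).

Represent each trace as a vector plunging at its apparent dip toward its trend (east-north-up frame): v₁ = (-0.816, 0.071, -0.574), v₂ = (0.250, -0.433, -0.866).
The plane normal is n = v₁ × v₂ ∝ (-0.310, -0.850, 0.336).
tan δ = √(n_x²+n_y²)/n_z = 0.905/0.336, so δ = 69.7°.
Dip direction = atan2(-0.310, -0.850) = 200° (azimuth of n's horizontal projection).

true dip 70°, dip direction 200°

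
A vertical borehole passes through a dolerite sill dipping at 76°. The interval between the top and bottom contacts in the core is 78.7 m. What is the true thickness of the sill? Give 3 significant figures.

True thickness t = h · cos(dip) = 78.7 × cos 76°
t = 78.7 × 0.2419 = 19.039 m

19.0 m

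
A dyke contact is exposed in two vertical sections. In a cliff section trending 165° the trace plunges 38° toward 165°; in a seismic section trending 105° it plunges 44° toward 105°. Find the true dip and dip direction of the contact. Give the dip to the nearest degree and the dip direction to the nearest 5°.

Each apparent-dip line lies in the plane. As unit vectors (x east, y north, z up), v₁ plunges 38°→165° and v₂ plunges 44°→105°.
The plane normal is n = v₁ × v₂ ∝ (0.414, -0.286, 0.491).
Dip δ = arctan(|n_h|/n_z) = arctan(0.503/0.491) = 45.7°.
Dip direction = azimuth of (n_x, n_y) = atan2(0.414, -0.286) = 125°.

true dip 46°, dip direction 125°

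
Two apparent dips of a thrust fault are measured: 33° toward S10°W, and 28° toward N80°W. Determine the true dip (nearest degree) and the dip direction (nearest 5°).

Each apparent-dip line lies in the plane. As unit vectors (x east, y north, z up), v₁ plunges 33°→S10°W and v₂ plunges 28°→N80°W.
Cross product v₁ × v₂ gives the pole to the plane: n ∝ (-0.471, -0.405, 0.741).
Dip δ = arctan(|n_h|/n_z) = arctan(0.622/0.741) = 40.0°.
The horizontal component of n points toward azimuth atan2(n_x, n_y) = 229°, the dip direction.

true dip 40°, dip direction 230°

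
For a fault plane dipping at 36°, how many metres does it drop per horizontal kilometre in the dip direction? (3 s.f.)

727 m

drop per km = 1000 × tan 36° = 1000 × 0.7265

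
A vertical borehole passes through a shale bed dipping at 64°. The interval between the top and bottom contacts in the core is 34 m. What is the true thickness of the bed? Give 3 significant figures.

14.9 m

True thickness t = h · cos(dip) = 34 × cos 64°
t = 34 × 0.4384 = 14.905 m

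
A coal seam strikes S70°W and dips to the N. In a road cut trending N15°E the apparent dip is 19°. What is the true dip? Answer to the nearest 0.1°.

β = acute angle between strike S70°W and section N15°E = 55°.
tan δ = tan α / sin β = tan 19° / sin 55° = 0.3443 / 0.8192 = 0.4203
δ = arctan(0.4203) = 22.80°

22.8°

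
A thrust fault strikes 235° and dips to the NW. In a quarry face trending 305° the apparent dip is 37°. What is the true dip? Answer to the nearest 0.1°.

38.7°

The section is 70° from the strike.
tan δ = tan α / sin β = tan 37° / sin 70° = 0.7536 / 0.9397 = 0.8019
δ = arctan(0.8019) = 38.73°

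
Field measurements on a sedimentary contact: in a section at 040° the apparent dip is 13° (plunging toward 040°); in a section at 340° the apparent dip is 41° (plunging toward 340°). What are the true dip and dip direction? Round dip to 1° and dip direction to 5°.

true dip 42°, dip direction 325°

Represent each trace as a vector plunging at its apparent dip toward its trend (east-north-up frame): v₁ = (0.626, 0.746, -0.225), v₂ = (-0.258, 0.709, -0.656).
n = v₁ × v₂ = (-0.330, 0.469, 0.637) (taken with n_z > 0).
True dip = arccos(n_z / |n|) = arccos(0.7431) = 42.0°.
Dip direction = azimuth of (n_x, n_y) = atan2(-0.330, 0.469) = 325°.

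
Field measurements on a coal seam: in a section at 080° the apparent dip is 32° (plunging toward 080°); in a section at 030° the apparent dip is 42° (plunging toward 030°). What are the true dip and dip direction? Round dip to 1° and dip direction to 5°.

true dip 42°, dip direction 035°

Represent each trace as a vector plunging at its apparent dip toward its trend (east-north-up frame): v₁ = (0.835, 0.147, -0.530), v₂ = (0.372, 0.644, -0.669).
The plane normal is n = v₁ × v₂ ∝ (0.243, 0.362, 0.483).
Dip δ = arctan(|n_h|/n_z) = arctan(0.436/0.483) = 42.1°.
Dip direction = azimuth of (n_x, n_y) = atan2(0.243, 0.362) = 34°.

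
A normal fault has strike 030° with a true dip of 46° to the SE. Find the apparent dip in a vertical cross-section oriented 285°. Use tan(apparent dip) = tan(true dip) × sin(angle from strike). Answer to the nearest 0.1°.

45.0°

Angle between strike (030°) and section (285°): β = 75°.
tan(apparent dip) = tan 46° · sin 75° = 1.0002
apparent dip = arctan 1.0002 = 45.01°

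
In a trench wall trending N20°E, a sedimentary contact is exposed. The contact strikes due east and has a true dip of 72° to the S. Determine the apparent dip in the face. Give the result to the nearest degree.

The section lies 70° from the strike.
tan α = tan 72° × sin 70° = 3.0777 × 0.9397 = 2.8921
apparent dip = arctan 2.8921 = 70.93°

71°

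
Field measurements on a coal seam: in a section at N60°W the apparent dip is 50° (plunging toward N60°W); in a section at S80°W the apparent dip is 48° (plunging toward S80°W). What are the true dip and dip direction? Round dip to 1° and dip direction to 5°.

true dip 51°, dip direction 285°

The two traces are lines in the plane: v₁ = (sin 300°·cos 50°, cos 300°·cos 50°, −sin 50°), v₂ = (sin 260°·cos 48°, cos 260°·cos 48°, −sin 48°).
n = v₁ × v₂ = (-0.328, 0.091, 0.276) (taken with n_z > 0).
True dip = arccos(n_z / |n|) = arccos(0.6306) = 50.9°.
The horizontal component of n points toward azimuth atan2(n_x, n_y) = 286°, the dip direction.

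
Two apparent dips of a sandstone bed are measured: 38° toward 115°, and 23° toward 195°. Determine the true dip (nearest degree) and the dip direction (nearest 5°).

true dip 40°, dip direction 135°

The two traces are lines in the plane: v₁ = (sin 115°·cos 38°, cos 115°·cos 38°, −sin 38°), v₂ = (sin 195°·cos 23°, cos 195°·cos 23°, −sin 23°).
n = v₁ × v₂ = (0.417, -0.426, 0.714) (taken with n_z > 0).
True dip = arccos(n_z / |n|) = arccos(0.7678) = 39.8°.
Dip direction = azimuth of (n_x, n_y) = atan2(0.417, -0.426) = 136°.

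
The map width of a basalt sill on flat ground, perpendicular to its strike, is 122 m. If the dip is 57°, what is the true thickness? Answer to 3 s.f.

True thickness t = w · sin(dip) = 122 × sin 57°
t = 122 × 0.8387 = 102.318 m

102 m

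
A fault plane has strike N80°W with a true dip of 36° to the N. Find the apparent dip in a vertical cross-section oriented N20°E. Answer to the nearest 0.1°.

35.6°

Angle between strike (N80°W) and section (N20°E): β = 80°.
tan α = tan 36° × sin 80° = 0.7265 × 0.9848 = 0.7155
α = arctan(0.7155) = 35.58°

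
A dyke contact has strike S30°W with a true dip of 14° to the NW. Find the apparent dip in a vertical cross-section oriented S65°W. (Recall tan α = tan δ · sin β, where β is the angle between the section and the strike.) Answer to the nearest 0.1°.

8.1°

The section lies 35° from the strike.
tan α = tan 14° × sin 35° = 0.2493 × 0.5736 = 0.1430
α = arctan(0.1430) = 8.14°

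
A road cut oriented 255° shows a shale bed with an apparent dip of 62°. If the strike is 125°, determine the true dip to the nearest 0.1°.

β = acute angle between strike 125° and section 255° = 50°.
tan δ = tan α / sin β = tan 62° / sin 50° = 1.8807 / 0.7660 = 2.4551
true dip = arctan 2.4551 = 67.84°

67.8°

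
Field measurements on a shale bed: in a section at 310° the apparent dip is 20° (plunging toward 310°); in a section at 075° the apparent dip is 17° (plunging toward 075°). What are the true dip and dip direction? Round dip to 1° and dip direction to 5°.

true dip 36°, dip direction 010°

Each apparent-dip line lies in the plane. As unit vectors (x east, y north, z up), v₁ plunges 20°→310° and v₂ plunges 17°→075°.
Cross product v₁ × v₂ gives the pole to the plane: n ∝ (0.092, 0.526, 0.736).
True dip = arccos(n_z / |n|) = arccos(0.8093) = 36.0°.
The horizontal component of n points toward azimuth atan2(n_x, n_y) = 10°, the dip direction.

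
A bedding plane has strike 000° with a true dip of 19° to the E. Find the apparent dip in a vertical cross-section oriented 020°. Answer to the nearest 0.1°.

6.7°

The section lies 20° from the strike.
tan(apparent dip) = tan 19° · sin 20° = 0.1178
α = arctan(0.1178) = 6.72°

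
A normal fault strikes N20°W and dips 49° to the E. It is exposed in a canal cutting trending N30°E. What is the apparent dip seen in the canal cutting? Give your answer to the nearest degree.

The strike is N20°W and the section trends N30°E; the acute angle between them is β = 50°.
tan(apparent dip) = tan 49° · sin 50° = 0.8812
apparent dip = arctan 0.8812 = 41.39°

41°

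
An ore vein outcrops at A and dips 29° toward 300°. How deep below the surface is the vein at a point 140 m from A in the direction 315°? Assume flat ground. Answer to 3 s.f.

75.0 m

The hole lies 15° from the dip direction, so the down-dip offset is 140 × cos 15° = 135.23 m.
Depth = down-dip offset × tan(dip) = 135.23 × tan 29° = 135.23 × 0.5543
Depth = 74.96 m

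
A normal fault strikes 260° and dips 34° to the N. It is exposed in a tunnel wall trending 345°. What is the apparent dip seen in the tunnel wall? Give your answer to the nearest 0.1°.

The strike is 260° and the section trends 345°; the acute angle between them is β = 85°.
tan α = tan 34° × sin 85° = 0.6745 × 0.9962 = 0.6719
α = arctan(0.6719) = 33.90°

33.9°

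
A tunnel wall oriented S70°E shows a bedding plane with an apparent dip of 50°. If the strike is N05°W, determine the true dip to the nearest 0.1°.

β = acute angle between strike N05°W and section S70°E = 65°.
tan δ = tan α / sin β = tan 50° / sin 65° = 1.1918 / 0.9063 = 1.3150
true dip = arctan 1.3150 = 52.75°

52.7°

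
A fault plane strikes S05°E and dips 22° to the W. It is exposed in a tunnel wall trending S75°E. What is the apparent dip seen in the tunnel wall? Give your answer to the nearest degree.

21°

Angle between strike (S05°E) and section (S75°E): β = 70°.
tan α = tan 22° × sin 70° = 0.4040 × 0.9397 = 0.3797
α = arctan(0.3797) = 20.79°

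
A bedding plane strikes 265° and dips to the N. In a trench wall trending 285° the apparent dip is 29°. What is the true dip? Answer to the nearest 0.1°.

β = acute angle between strike 265° and section 285° = 20°.
tan δ = tan α / sin β = tan 29° / sin 20° = 0.5543 / 0.3420 = 1.6207
δ = arctan(1.6207) = 58.32°

58.3°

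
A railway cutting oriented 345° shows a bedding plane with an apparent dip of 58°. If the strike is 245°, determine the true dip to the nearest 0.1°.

β = acute angle between strike 245° and section 345° = 80°.
tan(true dip) = tan 58° / sin 80° = 1.6250
δ = arctan(1.6250) = 58.39°

58.4°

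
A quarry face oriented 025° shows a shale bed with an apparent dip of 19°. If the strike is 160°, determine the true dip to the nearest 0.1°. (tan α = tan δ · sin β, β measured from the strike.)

26.0°

The section is 45° from the strike.
tan δ = tan α / sin β = tan 19° / sin 45° = 0.3443 / 0.7071 = 0.4870
δ = arctan(0.4870) = 25.96°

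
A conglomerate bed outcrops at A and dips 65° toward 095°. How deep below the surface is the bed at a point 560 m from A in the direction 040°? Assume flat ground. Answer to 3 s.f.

The hole lies 55° from the dip direction, so the down-dip offset is 560 × cos 55° = 321.20 m.
Depth = down-dip offset × tan(dip) = 321.20 × tan 65° = 321.20 × 2.1445
Depth = 688.82 m

689 m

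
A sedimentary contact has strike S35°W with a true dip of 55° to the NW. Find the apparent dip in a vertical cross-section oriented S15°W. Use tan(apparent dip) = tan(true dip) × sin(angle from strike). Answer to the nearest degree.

26°

Angle between strike (S35°W) and section (S15°W): β = 20°.
tan α = tan 55° × sin 20° = 1.4281 × 0.3420 = 0.4885
apparent dip = arctan 0.4885 = 26.03°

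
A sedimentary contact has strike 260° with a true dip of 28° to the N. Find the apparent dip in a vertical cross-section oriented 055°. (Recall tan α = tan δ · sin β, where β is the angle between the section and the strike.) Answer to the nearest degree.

The strike is 260° and the section trends 055°; the acute angle between them is β = 25°.
tan(apparent dip) = tan 28° · sin 25° = 0.2247
apparent dip = arctan 0.2247 = 12.66°

13°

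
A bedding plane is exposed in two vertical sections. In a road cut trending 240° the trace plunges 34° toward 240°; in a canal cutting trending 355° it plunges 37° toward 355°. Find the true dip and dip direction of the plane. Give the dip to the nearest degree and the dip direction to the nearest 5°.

true dip 53°, dip direction 300°

Each apparent-dip line lies in the plane. As unit vectors (x east, y north, z up), v₁ plunges 34°→240° and v₂ plunges 37°→355°.
Cross product v₁ × v₂ gives the pole to the plane: n ∝ (-0.694, 0.393, 0.600).
True dip = arccos(n_z / |n|) = arccos(0.6010) = 53.1°.
Dip direction = atan2(-0.694, 0.393) = 300° (azimuth of n's horizontal projection).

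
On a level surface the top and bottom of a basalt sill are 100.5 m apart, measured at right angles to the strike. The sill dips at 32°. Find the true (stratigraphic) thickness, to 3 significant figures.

True thickness t = w · sin(dip) = 100.5 × sin 32°
t = 100.5 × 0.5299 = 53.257 m

53.3 m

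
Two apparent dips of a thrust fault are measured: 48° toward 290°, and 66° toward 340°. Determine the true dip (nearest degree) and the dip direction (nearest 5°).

true dip 66°, dip direction 350°

Each apparent-dip line lies in the plane. As unit vectors (x east, y north, z up), v₁ plunges 48°→290° and v₂ plunges 66°→340°.
Cross product v₁ × v₂ gives the pole to the plane: n ∝ (-0.075, 0.471, 0.208).
Dip δ = arctan(|n_h|/n_z) = arctan(0.477/0.208) = 66.4°.
Dip direction = atan2(-0.075, 0.471) = 351° (azimuth of n's horizontal projection).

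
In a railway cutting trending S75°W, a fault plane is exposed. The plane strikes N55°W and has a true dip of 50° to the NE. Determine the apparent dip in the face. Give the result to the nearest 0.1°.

Angle between strike (N55°W) and section (S75°W): β = 50°.
tan(apparent dip) = tan 50° · sin 50° = 0.9129
α = arctan(0.9129) = 42.39°

42.4°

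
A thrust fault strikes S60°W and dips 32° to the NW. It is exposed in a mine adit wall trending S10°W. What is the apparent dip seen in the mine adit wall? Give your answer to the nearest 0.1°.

25.6°

Angle between strike (S60°W) and section (S10°W): β = 50°.
tan(apparent dip) = tan 32° · sin 50° = 0.4787
apparent dip = arctan 0.4787 = 25.58°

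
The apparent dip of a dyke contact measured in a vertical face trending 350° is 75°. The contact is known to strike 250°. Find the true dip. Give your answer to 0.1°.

The section is 80° from the strike.
tan(true dip) = tan 75° / sin 80° = 3.7896
true dip = arctan 3.7896 = 75.22°

75.2°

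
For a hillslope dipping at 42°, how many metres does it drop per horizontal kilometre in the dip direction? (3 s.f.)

drop per km = 1000 × tan 42° = 1000 × 0.9004

900 m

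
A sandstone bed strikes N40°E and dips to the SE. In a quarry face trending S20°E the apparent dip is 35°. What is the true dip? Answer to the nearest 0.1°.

39.0°

The section is 60° from the strike.
tan δ = tan α / sin β = tan 35° / sin 60° = 0.7002 / 0.8660 = 0.8085
δ = arctan(0.8085) = 38.96°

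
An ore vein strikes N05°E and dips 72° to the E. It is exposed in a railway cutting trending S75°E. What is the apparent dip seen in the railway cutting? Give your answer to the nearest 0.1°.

71.7°

The section lies 80° from the strike.
tan α = tan 72° × sin 80° = 3.0777 × 0.9848 = 3.0309
α = arctan(3.0309) = 71.74°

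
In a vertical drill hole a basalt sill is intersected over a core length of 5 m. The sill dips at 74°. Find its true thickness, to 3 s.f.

True thickness t = h · cos(dip) = 5 × cos 74°
t = 5 × 0.2756 = 1.378 m

1.38 m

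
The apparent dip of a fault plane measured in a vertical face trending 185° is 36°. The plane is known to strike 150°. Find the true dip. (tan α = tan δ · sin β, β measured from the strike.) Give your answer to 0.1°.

51.7°

β = acute angle between strike 150° and section 185° = 35°.
tan(true dip) = tan 36° / sin 35° = 1.2667
δ = arctan(1.2667) = 51.71°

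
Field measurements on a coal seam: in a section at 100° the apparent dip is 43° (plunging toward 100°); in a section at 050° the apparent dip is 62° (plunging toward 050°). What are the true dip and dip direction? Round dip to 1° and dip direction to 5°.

The two traces are lines in the plane: v₁ = (sin 100°·cos 43°, cos 100°·cos 43°, −sin 43°), v₂ = (sin 50°·cos 62°, cos 50°·cos 62°, −sin 62°).
n = v₁ × v₂ = (0.318, 0.391, 0.263) (taken with n_z > 0).
True dip = arccos(n_z / |n|) = arccos(0.4629) = 62.4°.
The horizontal component of n points toward azimuth atan2(n_x, n_y) = 39°, the dip direction.

true dip 62°, dip direction 040°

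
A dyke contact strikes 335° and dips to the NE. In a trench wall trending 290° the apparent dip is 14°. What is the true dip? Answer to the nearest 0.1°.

19.4°

β = acute angle between strike 335° and section 290° = 45°.
tan(true dip) = tan 14° / sin 45° = 0.3526
δ = arctan(0.3526) = 19.42°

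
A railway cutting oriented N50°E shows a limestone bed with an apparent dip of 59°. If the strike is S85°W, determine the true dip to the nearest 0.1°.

The section is 35° from the strike.
tan δ = tan α / sin β = tan 59° / sin 35° = 1.6643 / 0.5736 = 2.9016
true dip = arctan 2.9016 = 70.98°

71.0°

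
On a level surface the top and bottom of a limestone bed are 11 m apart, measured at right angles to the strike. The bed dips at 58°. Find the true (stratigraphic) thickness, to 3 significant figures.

9.33 m

True thickness t = w · sin(dip) = 11 × sin 58°
t = 11 × 0.8480 = 9.329 m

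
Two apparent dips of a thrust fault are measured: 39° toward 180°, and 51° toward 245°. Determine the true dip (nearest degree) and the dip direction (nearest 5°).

Each apparent-dip line lies in the plane. As unit vectors (x east, y north, z up), v₁ plunges 39°→180° and v₂ plunges 51°→245°.
The plane normal is n = v₁ × v₂ ∝ (-0.437, -0.359, 0.443).
True dip = arccos(n_z / |n|) = arccos(0.6171) = 51.9°.
Dip direction = atan2(-0.437, -0.359) = 231° (azimuth of n's horizontal projection).

true dip 52°, dip direction 230°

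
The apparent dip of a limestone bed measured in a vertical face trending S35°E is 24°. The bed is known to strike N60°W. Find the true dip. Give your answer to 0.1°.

46.5°

The section is 25° from the strike.
tan(true dip) = tan 24° / sin 25° = 1.0535
true dip = arctan 1.0535 = 46.49°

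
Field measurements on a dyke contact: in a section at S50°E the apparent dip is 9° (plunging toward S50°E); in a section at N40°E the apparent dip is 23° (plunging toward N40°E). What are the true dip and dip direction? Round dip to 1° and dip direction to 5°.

true dip 24°, dip direction 060°

Each apparent-dip line lies in the plane. As unit vectors (x east, y north, z up), v₁ plunges 9°→S50°E and v₂ plunges 23°→N40°E.
The plane normal is n = v₁ × v₂ ∝ (0.358, 0.203, 0.909).
True dip = arccos(n_z / |n|) = arccos(0.9109) = 24.4°.
Dip direction = atan2(0.358, 0.203) = 60° (azimuth of n's horizontal projection).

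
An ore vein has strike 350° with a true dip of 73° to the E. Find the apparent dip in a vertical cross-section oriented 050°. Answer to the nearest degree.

The section lies 60° from the strike.
tan(apparent dip) = tan 73° · sin 60° = 2.8326
α = arctan(2.8326) = 70.56°

71°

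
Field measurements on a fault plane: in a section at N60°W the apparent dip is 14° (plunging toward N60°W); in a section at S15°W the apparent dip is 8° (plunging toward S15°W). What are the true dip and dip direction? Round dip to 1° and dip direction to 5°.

true dip 18°, dip direction 260°

Each apparent-dip line lies in the plane. As unit vectors (x east, y north, z up), v₁ plunges 14°→N60°W and v₂ plunges 8°→S15°W.
The plane normal is n = v₁ × v₂ ∝ (-0.299, -0.055, 0.928).
Dip δ = arctan(|n_h|/n_z) = arctan(0.304/0.928) = 18.1°.
Dip direction = atan2(-0.299, -0.055) = 260° (azimuth of n's horizontal projection).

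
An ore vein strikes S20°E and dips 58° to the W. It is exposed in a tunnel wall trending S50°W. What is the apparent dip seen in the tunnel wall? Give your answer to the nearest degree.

56°

Angle between strike (S20°E) and section (S50°W): β = 70°.
tan(apparent dip) = tan 58° · sin 70° = 1.5038
α = arctan(1.5038) = 56.38°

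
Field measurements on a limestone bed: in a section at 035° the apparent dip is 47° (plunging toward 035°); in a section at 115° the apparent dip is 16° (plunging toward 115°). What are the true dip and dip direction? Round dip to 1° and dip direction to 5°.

Each apparent-dip line lies in the plane. As unit vectors (x east, y north, z up), v₁ plunges 47°→035° and v₂ plunges 16°→115°.
Cross product v₁ × v₂ gives the pole to the plane: n ∝ (0.451, 0.529, 0.646).
tan δ = √(n_x²+n_y²)/n_z = 0.695/0.646, so δ = 47.1°.
The horizontal component of n points toward azimuth atan2(n_x, n_y) = 40°, the dip direction.

true dip 47°, dip direction 040°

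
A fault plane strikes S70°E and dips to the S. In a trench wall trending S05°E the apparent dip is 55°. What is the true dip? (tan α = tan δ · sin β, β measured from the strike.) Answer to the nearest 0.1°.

57.6°

β = acute angle between strike S70°E and section S05°E = 65°.
tan δ = tan α / sin β = tan 55° / sin 65° = 1.4281 / 0.9063 = 1.5758
true dip = arctan 1.5758 = 57.60°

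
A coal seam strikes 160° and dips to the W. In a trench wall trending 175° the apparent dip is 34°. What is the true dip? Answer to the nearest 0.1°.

β = acute angle between strike 160° and section 175° = 15°.
tan(true dip) = tan 34° / sin 15° = 2.6061
δ = arctan(2.6061) = 69.01°

69.0°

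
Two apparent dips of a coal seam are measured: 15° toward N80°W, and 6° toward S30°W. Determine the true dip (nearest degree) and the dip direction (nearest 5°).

Each apparent-dip line lies in the plane. As unit vectors (x east, y north, z up), v₁ plunges 15°→N80°W and v₂ plunges 6°→S30°W.
n = v₁ × v₂ = (-0.240, 0.029, 0.903) (taken with n_z > 0).
Dip δ = arctan(|n_h|/n_z) = arctan(0.242/0.903) = 15.0°.
Dip direction = atan2(-0.240, 0.029) = 277° (azimuth of n's horizontal projection).

true dip 15°, dip direction 275°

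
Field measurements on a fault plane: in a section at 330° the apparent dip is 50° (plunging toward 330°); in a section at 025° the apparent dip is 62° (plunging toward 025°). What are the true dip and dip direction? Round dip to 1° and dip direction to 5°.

true dip 62°, dip direction 020°

Each apparent-dip line lies in the plane. As unit vectors (x east, y north, z up), v₁ plunges 50°→330° and v₂ plunges 62°→025°.
n = v₁ × v₂ = (0.166, 0.436, 0.247) (taken with n_z > 0).
True dip = arccos(n_z / |n|) = arccos(0.4685) = 62.1°.
The horizontal component of n points toward azimuth atan2(n_x, n_y) = 21°, the dip direction.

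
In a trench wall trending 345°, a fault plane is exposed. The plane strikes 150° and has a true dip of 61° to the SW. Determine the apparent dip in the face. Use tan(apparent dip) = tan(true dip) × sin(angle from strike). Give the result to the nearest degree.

25°

The section lies 15° from the strike.
tan(apparent dip) = tan 61° · sin 15° = 0.4669
α = arctan(0.4669) = 25.03°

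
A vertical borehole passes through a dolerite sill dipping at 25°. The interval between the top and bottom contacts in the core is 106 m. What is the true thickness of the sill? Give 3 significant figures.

96.1 m

True thickness t = h · cos(dip) = 106 × cos 25°
t = 106 × 0.9063 = 96.069 m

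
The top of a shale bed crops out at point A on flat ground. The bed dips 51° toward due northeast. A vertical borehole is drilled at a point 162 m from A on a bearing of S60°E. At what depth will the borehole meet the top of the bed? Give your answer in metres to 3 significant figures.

51.8 m

The hole lies 75° from the dip direction, so the down-dip offset is 162 × cos 75° = 41.93 m.
Depth = down-dip offset × tan(dip) = 41.93 × tan 51° = 41.93 × 1.2349
Depth = 51.78 m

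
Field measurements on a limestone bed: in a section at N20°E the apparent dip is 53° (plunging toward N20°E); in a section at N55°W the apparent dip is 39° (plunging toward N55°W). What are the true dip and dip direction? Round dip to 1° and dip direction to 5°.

Represent each trace as a vector plunging at its apparent dip toward its trend (east-north-up frame): v₁ = (0.206, 0.566, -0.799), v₂ = (-0.637, 0.446, -0.629).
n = v₁ × v₂ = (0.000, 0.638, 0.452) (taken with n_z > 0).
tan δ = √(n_x²+n_y²)/n_z = 0.638/0.452, so δ = 54.7°.
Dip direction = atan2(0.000, 0.638) = 0° (azimuth of n's horizontal projection).

true dip 55°, dip direction 000°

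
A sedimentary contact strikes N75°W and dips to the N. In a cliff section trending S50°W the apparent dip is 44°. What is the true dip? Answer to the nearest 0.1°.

49.7°

The section is 55° from the strike.
tan(true dip) = tan 44° / sin 55° = 1.1789
true dip = arctan 1.1789 = 49.69°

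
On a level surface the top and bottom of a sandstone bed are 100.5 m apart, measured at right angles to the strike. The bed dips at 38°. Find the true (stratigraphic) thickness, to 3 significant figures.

True thickness t = w · sin(dip) = 100.5 × sin 38°
t = 100.5 × 0.6157 = 61.874 m

61.9 m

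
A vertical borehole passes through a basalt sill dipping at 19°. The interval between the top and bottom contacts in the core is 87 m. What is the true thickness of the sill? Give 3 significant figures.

True thickness t = h · cos(dip) = 87 × cos 19°
t = 87 × 0.9455 = 82.260 m

82.3 m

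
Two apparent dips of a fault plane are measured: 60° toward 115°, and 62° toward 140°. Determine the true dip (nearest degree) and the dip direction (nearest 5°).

Represent each trace as a vector plunging at its apparent dip toward its trend (east-north-up frame): v₁ = (0.453, -0.211, -0.866), v₂ = (0.302, -0.360, -0.883).
Cross product v₁ × v₂ gives the pole to the plane: n ∝ (0.125, -0.139, 0.099).
True dip = arccos(n_z / |n|) = arccos(0.4693) = 62.0°.
Dip direction = atan2(0.125, -0.139) = 138° (azimuth of n's horizontal projection).

true dip 62°, dip direction 140°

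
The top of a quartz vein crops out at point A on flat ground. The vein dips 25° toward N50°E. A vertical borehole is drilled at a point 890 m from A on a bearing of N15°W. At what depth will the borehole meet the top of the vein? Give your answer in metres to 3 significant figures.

The hole lies 65° from the dip direction, so the down-dip offset is 890 × cos 65° = 376.13 m.
Depth = down-dip offset × tan(dip) = 376.13 × tan 25° = 376.13 × 0.4663
Depth = 175.39 m

175 m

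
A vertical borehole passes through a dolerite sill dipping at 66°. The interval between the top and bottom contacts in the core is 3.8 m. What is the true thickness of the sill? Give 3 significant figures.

1.55 m

True thickness t = h · cos(dip) = 3.8 × cos 66°
t = 3.8 × 0.4067 = 1.546 m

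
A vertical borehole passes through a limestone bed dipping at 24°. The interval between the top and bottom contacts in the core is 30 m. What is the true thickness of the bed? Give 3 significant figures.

27.4 m

True thickness t = h · cos(dip) = 30 × cos 24°
t = 30 × 0.9135 = 27.406 m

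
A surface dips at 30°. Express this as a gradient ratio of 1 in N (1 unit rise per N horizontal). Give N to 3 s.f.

1 : N means tan θ = 1/N, so N = 1/tan 30° = 1/0.5774

1 in 1.73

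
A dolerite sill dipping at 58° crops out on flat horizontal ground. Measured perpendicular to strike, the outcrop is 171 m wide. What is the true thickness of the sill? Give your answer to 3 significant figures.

145 m

True thickness t = w · sin(dip) = 171 × sin 58°
t = 171 × 0.8480 = 145.016 m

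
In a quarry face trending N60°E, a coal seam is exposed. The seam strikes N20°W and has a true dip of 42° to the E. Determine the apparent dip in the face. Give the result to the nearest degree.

The strike is N20°W and the section trends N60°E; the acute angle between them is β = 80°.
tan(apparent dip) = tan 42° · sin 80° = 0.8867
α = arctan(0.8867) = 41.56°

42°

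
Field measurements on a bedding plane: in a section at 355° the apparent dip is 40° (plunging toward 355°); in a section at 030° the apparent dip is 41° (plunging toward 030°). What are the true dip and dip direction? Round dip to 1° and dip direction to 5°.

true dip 42°, dip direction 015°

Represent each trace as a vector plunging at its apparent dip toward its trend (east-north-up frame): v₁ = (-0.067, 0.763, -0.643), v₂ = (0.377, 0.654, -0.656).
n = v₁ × v₂ = (0.081, 0.286, 0.332) (taken with n_z > 0).
True dip = arccos(n_z / |n|) = arccos(0.7444) = 41.9°.
Dip direction = azimuth of (n_x, n_y) = atan2(0.081, 0.286) = 16°.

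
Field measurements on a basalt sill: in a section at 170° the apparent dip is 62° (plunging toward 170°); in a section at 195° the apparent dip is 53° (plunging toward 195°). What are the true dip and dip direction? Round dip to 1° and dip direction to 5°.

Each apparent-dip line lies in the plane. As unit vectors (x east, y north, z up), v₁ plunges 62°→170° and v₂ plunges 53°→195°.
The plane normal is n = v₁ × v₂ ∝ (0.144, -0.203, 0.119).
Dip δ = arctan(|n_h|/n_z) = arctan(0.249/0.119) = 64.3°.
Dip direction = azimuth of (n_x, n_y) = atan2(0.144, -0.203) = 145°.

true dip 64°, dip direction 145°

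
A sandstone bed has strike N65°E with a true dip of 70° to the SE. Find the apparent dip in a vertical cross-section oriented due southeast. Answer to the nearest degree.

The section lies 70° from the strike.
tan(apparent dip) = tan 70° · sin 70° = 2.5818
apparent dip = arctan 2.5818 = 68.83°

69°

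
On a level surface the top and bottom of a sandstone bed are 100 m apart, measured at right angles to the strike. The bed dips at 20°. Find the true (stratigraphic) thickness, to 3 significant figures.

True thickness t = w · sin(dip) = 100 × sin 20°
t = 100 × 0.3420 = 34.202 m

34.2 m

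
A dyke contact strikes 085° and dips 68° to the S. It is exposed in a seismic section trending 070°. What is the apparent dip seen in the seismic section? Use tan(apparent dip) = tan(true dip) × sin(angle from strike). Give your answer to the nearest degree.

Angle between strike (085°) and section (070°): β = 15°.
tan(apparent dip) = tan 68° · sin 15° = 0.6406
apparent dip = arctan 0.6406 = 32.64°

33°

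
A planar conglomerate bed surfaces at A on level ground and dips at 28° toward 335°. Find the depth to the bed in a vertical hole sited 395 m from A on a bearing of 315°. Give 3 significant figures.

197 m

The hole lies 20° from the dip direction, so the down-dip offset is 395 × cos 20° = 371.18 m.
Depth = down-dip offset × tan(dip) = 371.18 × tan 28° = 371.18 × 0.5317
Depth = 197.36 m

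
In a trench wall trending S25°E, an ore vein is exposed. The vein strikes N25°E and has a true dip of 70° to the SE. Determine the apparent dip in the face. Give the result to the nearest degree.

The section lies 50° from the strike.
tan(apparent dip) = tan 70° · sin 50° = 2.1047
α = arctan(2.1047) = 64.59°

65°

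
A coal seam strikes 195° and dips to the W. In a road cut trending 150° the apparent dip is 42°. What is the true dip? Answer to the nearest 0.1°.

β = acute angle between strike 195° and section 150° = 45°.
tan δ = tan α / sin β = tan 42° / sin 45° = 0.9004 / 0.7071 = 1.2734
δ = arctan(1.2734) = 51.86°

51.9°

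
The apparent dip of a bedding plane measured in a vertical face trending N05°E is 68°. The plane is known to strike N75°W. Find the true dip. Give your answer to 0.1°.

β = acute angle between strike N75°W and section N05°E = 80°.
tan(true dip) = tan 68° / sin 80° = 2.5133
δ = arctan(2.5133) = 68.30°

68.3°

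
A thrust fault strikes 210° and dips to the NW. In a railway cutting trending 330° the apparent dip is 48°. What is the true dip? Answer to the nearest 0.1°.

β = acute angle between strike 210° and section 330° = 60°.
tan δ = tan α / sin β = tan 48° / sin 60° = 1.1106 / 0.8660 = 1.2824
true dip = arctan 1.2824 = 52.05°

52.1°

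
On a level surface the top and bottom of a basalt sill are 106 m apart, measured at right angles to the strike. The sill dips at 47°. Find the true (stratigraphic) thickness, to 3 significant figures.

True thickness t = w · sin(dip) = 106 × sin 47°
t = 106 × 0.7314 = 77.523 m

77.5 m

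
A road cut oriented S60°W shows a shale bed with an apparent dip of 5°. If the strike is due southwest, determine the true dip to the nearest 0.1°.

β = acute angle between strike due southwest and section S60°W = 15°.
tan(true dip) = tan 5° / sin 15° = 0.3380
δ = arctan(0.3380) = 18.68°

18.7°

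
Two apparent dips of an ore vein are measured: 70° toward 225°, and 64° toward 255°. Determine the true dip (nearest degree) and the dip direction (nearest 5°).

Each apparent-dip line lies in the plane. As unit vectors (x east, y north, z up), v₁ plunges 70°→225° and v₂ plunges 64°→255°.
The plane normal is n = v₁ × v₂ ∝ (-0.111, -0.181, 0.075).
True dip = arccos(n_z / |n|) = arccos(0.3337) = 70.5°.
Dip direction = azimuth of (n_x, n_y) = atan2(-0.111, -0.181) = 212°.

true dip 71°, dip direction 210°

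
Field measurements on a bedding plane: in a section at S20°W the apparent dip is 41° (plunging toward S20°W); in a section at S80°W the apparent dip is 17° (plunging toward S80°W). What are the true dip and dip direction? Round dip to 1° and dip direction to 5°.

The two traces are lines in the plane: v₁ = (sin 200°·cos 41°, cos 200°·cos 41°, −sin 41°), v₂ = (sin 260°·cos 17°, cos 260°·cos 17°, −sin 17°).
The plane normal is n = v₁ × v₂ ∝ (-0.098, -0.542, 0.625).
True dip = arccos(n_z / |n|) = arccos(0.7500) = 41.4°.
Dip direction = azimuth of (n_x, n_y) = atan2(-0.098, -0.542) = 190°.

true dip 41°, dip direction 190°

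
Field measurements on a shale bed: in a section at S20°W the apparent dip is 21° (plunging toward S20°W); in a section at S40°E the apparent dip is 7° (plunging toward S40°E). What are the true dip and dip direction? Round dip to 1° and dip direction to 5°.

Each apparent-dip line lies in the plane. As unit vectors (x east, y north, z up), v₁ plunges 21°→S20°W and v₂ plunges 7°→S40°E.
Cross product v₁ × v₂ gives the pole to the plane: n ∝ (-0.166, -0.268, 0.802).
True dip = arccos(n_z / |n|) = arccos(0.9310) = 21.4°.
The horizontal component of n points toward azimuth atan2(n_x, n_y) = 212°, the dip direction.

true dip 21°, dip direction 210°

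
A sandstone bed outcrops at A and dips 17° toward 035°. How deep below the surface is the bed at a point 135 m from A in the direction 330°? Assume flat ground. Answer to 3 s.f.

The hole lies 65° from the dip direction, so the down-dip offset is 135 × cos 65° = 57.05 m.
Depth = down-dip offset × tan(dip) = 57.05 × tan 17° = 57.05 × 0.3057
Depth = 17.44 m

17.4 m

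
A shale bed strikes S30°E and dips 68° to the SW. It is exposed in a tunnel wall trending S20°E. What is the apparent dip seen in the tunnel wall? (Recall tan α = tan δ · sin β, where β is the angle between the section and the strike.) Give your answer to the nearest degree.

23°

The strike is S30°E and the section trends S20°E; the acute angle between them is β = 10°.
tan α = tan 68° × sin 10° = 2.4751 × 0.1736 = 0.4298
α = arctan(0.4298) = 23.26°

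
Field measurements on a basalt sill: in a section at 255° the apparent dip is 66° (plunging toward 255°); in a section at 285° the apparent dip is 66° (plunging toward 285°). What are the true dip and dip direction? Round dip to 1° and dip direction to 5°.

true dip 67°, dip direction 270°

The two traces are lines in the plane: v₁ = (sin 255°·cos 66°, cos 255°·cos 66°, −sin 66°), v₂ = (sin 285°·cos 66°, cos 285°·cos 66°, −sin 66°).
Cross product v₁ × v₂ gives the pole to the plane: n ∝ (-0.192, -0.000, 0.083).
True dip = arccos(n_z / |n|) = arccos(0.3951) = 66.7°.
Dip direction = atan2(-0.192, -0.000) = 270° (azimuth of n's horizontal projection).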